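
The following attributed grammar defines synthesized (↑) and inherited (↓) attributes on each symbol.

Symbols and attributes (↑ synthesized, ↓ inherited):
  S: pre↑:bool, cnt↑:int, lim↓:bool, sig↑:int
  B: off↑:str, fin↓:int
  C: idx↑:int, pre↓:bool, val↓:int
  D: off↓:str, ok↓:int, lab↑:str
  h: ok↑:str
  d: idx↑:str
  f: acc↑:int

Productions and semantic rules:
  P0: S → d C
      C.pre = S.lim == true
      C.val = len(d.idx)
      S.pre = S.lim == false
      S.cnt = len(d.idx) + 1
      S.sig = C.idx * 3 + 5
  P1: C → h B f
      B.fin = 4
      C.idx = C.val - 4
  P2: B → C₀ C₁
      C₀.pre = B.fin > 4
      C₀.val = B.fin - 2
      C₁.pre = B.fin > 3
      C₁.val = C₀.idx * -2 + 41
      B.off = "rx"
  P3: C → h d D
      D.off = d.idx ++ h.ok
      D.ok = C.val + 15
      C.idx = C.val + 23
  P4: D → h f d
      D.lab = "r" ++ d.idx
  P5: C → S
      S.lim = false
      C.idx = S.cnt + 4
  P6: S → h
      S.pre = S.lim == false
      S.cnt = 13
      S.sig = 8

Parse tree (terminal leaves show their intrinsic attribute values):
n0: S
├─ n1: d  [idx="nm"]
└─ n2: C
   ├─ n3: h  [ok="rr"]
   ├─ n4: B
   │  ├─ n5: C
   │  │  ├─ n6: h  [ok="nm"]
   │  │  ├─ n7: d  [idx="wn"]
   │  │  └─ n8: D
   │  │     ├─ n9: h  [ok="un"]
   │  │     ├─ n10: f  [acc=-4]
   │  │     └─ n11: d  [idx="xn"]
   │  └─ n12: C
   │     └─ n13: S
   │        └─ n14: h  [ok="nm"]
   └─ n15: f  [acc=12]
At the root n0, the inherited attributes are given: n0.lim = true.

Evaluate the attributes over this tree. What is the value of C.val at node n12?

1. n0.lim = true  [given at root]
2. n1.idx = "nm"  [terminal]
3. n2.pre = true  [S.lim == true]
4. n2.val = 2  [len(d.idx)]
5. n3.ok = "rr"  [terminal]
6. n4.fin = 4  [4]
7. n5.pre = false  [B.fin > 4]
8. n5.val = 2  [B.fin - 2]
9. n6.ok = "nm"  [terminal]
10. n7.idx = "wn"  [terminal]
11. n8.off = "wnnm"  [d.idx ++ h.ok]
12. n8.ok = 17  [C.val + 15]
13. n9.ok = "un"  [terminal]
14. n10.acc = -4  [terminal]
15. n11.idx = "xn"  [terminal]
16. n8.lab = "rxn"  ["r" ++ d.idx]
17. n5.idx = 25  [C.val + 23]
18. n12.pre = true  [B.fin > 3]
19. n12.val = -9  [C₀.idx * -2 + 41]
20. n13.lim = false  [false]
21. n14.ok = "nm"  [terminal]
22. n13.pre = true  [S.lim == false]
23. n13.cnt = 13  [13]
24. n13.sig = 8  [8]
25. n12.idx = 17  [S.cnt + 4]
26. n4.off = "rx"  ["rx"]
27. n15.acc = 12  [terminal]
28. n2.idx = -2  [C.val - 4]
29. n0.pre = false  [S.lim == false]
30. n0.cnt = 3  [len(d.idx) + 1]
31. n0.sig = -1  [C.idx * 3 + 5]

-9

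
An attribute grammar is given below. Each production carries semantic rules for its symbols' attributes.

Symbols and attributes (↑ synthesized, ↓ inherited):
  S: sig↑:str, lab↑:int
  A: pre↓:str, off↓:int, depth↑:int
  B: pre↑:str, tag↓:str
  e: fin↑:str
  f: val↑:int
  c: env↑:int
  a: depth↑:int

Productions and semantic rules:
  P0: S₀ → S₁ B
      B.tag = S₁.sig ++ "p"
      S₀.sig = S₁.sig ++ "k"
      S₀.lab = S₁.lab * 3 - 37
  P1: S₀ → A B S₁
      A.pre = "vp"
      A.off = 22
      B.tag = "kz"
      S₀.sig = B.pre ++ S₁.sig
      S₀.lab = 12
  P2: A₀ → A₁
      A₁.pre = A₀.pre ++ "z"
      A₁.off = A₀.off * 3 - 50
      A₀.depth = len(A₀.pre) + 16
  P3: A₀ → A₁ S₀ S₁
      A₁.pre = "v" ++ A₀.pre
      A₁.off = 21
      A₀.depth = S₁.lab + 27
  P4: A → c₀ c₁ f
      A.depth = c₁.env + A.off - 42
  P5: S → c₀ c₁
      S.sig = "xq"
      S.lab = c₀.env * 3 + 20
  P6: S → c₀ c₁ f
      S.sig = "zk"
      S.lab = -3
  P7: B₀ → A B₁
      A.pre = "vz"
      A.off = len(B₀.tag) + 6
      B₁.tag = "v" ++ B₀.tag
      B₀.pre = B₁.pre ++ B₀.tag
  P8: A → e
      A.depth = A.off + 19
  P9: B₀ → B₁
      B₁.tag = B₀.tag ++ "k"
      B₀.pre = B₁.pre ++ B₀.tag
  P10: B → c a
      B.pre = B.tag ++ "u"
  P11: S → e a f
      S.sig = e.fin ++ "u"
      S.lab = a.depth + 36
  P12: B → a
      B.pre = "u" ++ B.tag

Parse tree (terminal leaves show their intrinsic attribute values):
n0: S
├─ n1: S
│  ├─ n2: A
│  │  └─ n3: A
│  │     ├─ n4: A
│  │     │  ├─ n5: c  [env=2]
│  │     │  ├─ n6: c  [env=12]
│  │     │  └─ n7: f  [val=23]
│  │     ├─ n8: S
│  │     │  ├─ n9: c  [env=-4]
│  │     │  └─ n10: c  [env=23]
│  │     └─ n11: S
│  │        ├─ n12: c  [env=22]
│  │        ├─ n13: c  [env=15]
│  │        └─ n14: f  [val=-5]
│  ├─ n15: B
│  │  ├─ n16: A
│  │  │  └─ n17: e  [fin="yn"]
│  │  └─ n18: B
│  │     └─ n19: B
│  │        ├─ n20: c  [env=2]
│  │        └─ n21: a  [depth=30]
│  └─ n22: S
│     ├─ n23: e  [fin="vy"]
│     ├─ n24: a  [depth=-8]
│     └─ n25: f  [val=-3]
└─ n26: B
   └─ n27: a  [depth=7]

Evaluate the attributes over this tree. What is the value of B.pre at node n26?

"uvkzkuvkzkzvyup"

1. n2.pre = "vp"  ["vp"]
2. n2.off = 22  [22]
3. n3.pre = "vpz"  [A₀.pre ++ "z"]
4. n3.off = 16  [A₀.off * 3 - 50]
5. n4.pre = "vvpz"  ["v" ++ A₀.pre]
6. n4.off = 21  [21]
7. n5.env = 2  [terminal]
8. n6.env = 12  [terminal]
9. n7.val = 23  [terminal]
10. n4.depth = -9  [c₁.env + A.off - 42]
11. n9.env = -4  [terminal]
12. n10.env = 23  [terminal]
13. n8.sig = "xq"  ["xq"]
14. n8.lab = 8  [c₀.env * 3 + 20]
15. n12.env = 22  [terminal]
16. n13.env = 15  [terminal]
17. n14.val = -5  [terminal]
18. n11.sig = "zk"  ["zk"]
19. n11.lab = -3  [-3]
20. n3.depth = 24  [S₁.lab + 27]
21. n2.depth = 18  [len(A₀.pre) + 16]
22. n15.tag = "kz"  ["kz"]
23. n16.pre = "vz"  ["vz"]
24. n16.off = 8  [len(B₀.tag) + 6]
25. n17.fin = "yn"  [terminal]
26. n16.depth = 27  [A.off + 19]
27. n18.tag = "vkz"  ["v" ++ B₀.tag]
28. n19.tag = "vkzk"  [B₀.tag ++ "k"]
29. n20.env = 2  [terminal]
30. n21.depth = 30  [terminal]
31. n19.pre = "vkzku"  [B.tag ++ "u"]
32. n18.pre = "vkzkuvkz"  [B₁.pre ++ B₀.tag]
33. n15.pre = "vkzkuvkzkz"  [B₁.pre ++ B₀.tag]
34. n23.fin = "vy"  [terminal]
35. n24.depth = -8  [terminal]
36. n25.val = -3  [terminal]
37. n22.sig = "vyu"  [e.fin ++ "u"]
38. n22.lab = 28  [a.depth + 36]
39. n1.sig = "vkzkuvkzkzvyu"  [B.pre ++ S₁.sig]
40. n1.lab = 12  [12]
41. n26.tag = "vkzkuvkzkzvyup"  [S₁.sig ++ "p"]
42. n27.depth = 7  [terminal]
43. n26.pre = "uvkzkuvkzkzvyup"  ["u" ++ B.tag]
44. n0.sig = "vkzkuvkzkzvyuk"  [S₁.sig ++ "k"]
45. n0.lab = -1  [S₁.lab * 3 - 37]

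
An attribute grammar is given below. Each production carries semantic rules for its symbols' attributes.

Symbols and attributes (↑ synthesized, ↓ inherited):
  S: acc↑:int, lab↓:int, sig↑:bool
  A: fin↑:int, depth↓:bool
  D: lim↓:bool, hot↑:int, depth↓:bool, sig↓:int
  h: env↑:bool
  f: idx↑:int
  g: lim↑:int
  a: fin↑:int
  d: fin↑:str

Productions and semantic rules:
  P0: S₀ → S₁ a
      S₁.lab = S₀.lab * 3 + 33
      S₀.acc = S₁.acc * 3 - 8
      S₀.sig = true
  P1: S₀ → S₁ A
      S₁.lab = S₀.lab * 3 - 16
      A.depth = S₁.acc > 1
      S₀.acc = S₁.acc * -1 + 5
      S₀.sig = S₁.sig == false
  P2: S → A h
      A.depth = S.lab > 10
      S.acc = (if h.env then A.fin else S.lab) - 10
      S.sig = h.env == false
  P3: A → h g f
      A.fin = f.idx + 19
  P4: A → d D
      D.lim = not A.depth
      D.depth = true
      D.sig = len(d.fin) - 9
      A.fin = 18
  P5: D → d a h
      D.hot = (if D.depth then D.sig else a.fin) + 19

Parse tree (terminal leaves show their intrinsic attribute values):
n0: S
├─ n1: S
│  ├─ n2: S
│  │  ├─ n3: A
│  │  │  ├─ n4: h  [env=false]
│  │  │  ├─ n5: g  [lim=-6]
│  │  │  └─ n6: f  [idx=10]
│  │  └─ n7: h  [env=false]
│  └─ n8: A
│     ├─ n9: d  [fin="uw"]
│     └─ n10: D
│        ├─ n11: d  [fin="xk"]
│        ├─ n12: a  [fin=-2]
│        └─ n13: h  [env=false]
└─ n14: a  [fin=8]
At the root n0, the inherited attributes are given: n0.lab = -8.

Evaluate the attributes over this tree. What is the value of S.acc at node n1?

4

1. n0.lab = -8  [given at root]
2. n1.lab = 9  [S₀.lab * 3 + 33]
3. n2.lab = 11  [S₀.lab * 3 - 16]
4. n3.depth = true  [S.lab > 10]
5. n4.env = false  [terminal]
6. n5.lim = -6  [terminal]
7. n6.idx = 10  [terminal]
8. n3.fin = 29  [f.idx + 19]
9. n7.env = false  [terminal]
10. n2.acc = 1  [(if h.env then A.fin else S.lab) - 10]
11. n2.sig = true  [h.env == false]
12. n8.depth = false  [S₁.acc > 1]
13. n9.fin = "uw"  [terminal]
14. n10.lim = true  [not A.depth]
15. n10.depth = true  [true]
16. n10.sig = -7  [len(d.fin) - 9]
17. n11.fin = "xk"  [terminal]
18. n12.fin = -2  [terminal]
19. n13.env = false  [terminal]
20. n10.hot = 12  [(if D.depth then D.sig else a.fin) + 19]
21. n8.fin = 18  [18]
22. n1.acc = 4  [S₁.acc * -1 + 5]
23. n1.sig = false  [S₁.sig == false]
24. n14.fin = 8  [terminal]
25. n0.acc = 4  [S₁.acc * 3 - 8]
26. n0.sig = true  [true]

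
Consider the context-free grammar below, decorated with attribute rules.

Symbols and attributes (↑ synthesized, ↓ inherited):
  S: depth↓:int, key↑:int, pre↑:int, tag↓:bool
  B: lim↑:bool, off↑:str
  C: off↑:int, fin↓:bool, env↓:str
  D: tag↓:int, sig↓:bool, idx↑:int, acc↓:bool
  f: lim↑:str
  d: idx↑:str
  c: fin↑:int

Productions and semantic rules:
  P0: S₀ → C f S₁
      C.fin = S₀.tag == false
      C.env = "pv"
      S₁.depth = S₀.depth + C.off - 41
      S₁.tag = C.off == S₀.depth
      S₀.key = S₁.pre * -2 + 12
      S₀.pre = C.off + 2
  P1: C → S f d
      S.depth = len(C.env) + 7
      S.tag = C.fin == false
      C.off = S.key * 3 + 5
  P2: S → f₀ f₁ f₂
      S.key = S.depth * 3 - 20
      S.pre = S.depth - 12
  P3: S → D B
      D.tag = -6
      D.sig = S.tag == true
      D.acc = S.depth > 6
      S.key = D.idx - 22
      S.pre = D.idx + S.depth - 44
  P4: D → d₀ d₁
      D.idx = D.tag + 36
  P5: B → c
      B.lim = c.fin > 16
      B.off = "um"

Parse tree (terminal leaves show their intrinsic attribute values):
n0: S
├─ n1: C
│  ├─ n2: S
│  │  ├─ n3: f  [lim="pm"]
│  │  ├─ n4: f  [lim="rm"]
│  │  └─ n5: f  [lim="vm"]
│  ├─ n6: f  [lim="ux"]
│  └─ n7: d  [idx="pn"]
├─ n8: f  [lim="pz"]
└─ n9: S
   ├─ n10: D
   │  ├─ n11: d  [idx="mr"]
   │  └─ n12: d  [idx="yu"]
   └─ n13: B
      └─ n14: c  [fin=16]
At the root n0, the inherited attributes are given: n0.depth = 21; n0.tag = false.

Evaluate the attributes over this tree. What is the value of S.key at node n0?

28

1. n0.depth = 21  [given at root]
2. n0.tag = false  [given at root]
3. n1.fin = true  [S₀.tag == false]
4. n1.env = "pv"  ["pv"]
5. n2.depth = 9  [len(C.env) + 7]
6. n2.tag = false  [C.fin == false]
7. n3.lim = "pm"  [terminal]
8. n4.lim = "rm"  [terminal]
9. n5.lim = "vm"  [terminal]
10. n2.key = 7  [S.depth * 3 - 20]
11. n2.pre = -3  [S.depth - 12]
12. n6.lim = "ux"  [terminal]
13. n7.idx = "pn"  [terminal]
14. n1.off = 26  [S.key * 3 + 5]
15. n8.lim = "pz"  [terminal]
16. n9.depth = 6  [S₀.depth + C.off - 41]
17. n9.tag = false  [C.off == S₀.depth]
18. n10.tag = -6  [-6]
19. n10.sig = false  [S.tag == true]
20. n10.acc = false  [S.depth > 6]
21. n11.idx = "mr"  [terminal]
22. n12.idx = "yu"  [terminal]
23. n10.idx = 30  [D.tag + 36]
24. n14.fin = 16  [terminal]
25. n13.lim = false  [c.fin > 16]
26. n13.off = "um"  ["um"]
27. n9.key = 8  [D.idx - 22]
28. n9.pre = -8  [D.idx + S.depth - 44]
29. n0.key = 28  [S₁.pre * -2 + 12]
30. n0.pre = 28  [C.off + 2]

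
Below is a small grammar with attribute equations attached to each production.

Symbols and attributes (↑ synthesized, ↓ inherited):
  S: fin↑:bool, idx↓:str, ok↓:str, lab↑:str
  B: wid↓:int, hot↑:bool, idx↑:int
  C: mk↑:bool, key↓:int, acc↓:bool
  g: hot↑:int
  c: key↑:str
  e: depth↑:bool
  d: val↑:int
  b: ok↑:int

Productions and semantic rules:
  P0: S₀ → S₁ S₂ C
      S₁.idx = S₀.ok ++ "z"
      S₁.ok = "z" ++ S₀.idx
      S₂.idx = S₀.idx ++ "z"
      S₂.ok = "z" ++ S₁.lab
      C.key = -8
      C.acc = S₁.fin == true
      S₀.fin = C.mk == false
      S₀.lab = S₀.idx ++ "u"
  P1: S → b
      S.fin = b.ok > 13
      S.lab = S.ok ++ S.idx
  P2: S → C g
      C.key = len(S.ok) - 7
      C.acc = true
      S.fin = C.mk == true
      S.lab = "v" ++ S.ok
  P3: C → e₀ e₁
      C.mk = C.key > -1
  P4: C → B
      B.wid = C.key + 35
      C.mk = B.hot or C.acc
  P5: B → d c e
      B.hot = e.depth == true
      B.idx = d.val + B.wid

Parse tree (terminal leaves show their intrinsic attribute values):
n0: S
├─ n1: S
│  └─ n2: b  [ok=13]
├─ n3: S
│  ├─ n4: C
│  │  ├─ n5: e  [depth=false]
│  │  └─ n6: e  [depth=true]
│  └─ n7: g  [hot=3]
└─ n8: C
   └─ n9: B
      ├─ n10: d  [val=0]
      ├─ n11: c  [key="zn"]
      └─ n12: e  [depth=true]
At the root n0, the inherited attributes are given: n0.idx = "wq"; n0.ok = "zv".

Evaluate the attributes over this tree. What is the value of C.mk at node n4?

1. n0.idx = "wq"  [given at root]
2. n0.ok = "zv"  [given at root]
3. n1.idx = "zvz"  [S₀.ok ++ "z"]
4. n1.ok = "zwq"  ["z" ++ S₀.idx]
5. n2.ok = 13  [terminal]
6. n1.fin = false  [b.ok > 13]
7. n1.lab = "zwqzvz"  [S.ok ++ S.idx]
8. n3.idx = "wqz"  [S₀.idx ++ "z"]
9. n3.ok = "zzwqzvz"  ["z" ++ S₁.lab]
10. n4.key = 0  [len(S.ok) - 7]
11. n4.acc = true  [true]
12. n5.depth = false  [terminal]
13. n6.depth = true  [terminal]
14. n4.mk = true  [C.key > -1]
15. n7.hot = 3  [terminal]
16. n3.fin = true  [C.mk == true]
17. n3.lab = "vzzwqzvz"  ["v" ++ S.ok]
18. n8.key = -8  [-8]
19. n8.acc = false  [S₁.fin == true]
20. n9.wid = 27  [C.key + 35]
21. n10.val = 0  [terminal]
22. n11.key = "zn"  [terminal]
23. n12.depth = true  [terminal]
24. n9.hot = true  [e.depth == true]
25. n9.idx = 27  [d.val + B.wid]
26. n8.mk = true  [B.hot or C.acc]
27. n0.fin = false  [C.mk == false]
28. n0.lab = "wqu"  [S₀.idx ++ "u"]

true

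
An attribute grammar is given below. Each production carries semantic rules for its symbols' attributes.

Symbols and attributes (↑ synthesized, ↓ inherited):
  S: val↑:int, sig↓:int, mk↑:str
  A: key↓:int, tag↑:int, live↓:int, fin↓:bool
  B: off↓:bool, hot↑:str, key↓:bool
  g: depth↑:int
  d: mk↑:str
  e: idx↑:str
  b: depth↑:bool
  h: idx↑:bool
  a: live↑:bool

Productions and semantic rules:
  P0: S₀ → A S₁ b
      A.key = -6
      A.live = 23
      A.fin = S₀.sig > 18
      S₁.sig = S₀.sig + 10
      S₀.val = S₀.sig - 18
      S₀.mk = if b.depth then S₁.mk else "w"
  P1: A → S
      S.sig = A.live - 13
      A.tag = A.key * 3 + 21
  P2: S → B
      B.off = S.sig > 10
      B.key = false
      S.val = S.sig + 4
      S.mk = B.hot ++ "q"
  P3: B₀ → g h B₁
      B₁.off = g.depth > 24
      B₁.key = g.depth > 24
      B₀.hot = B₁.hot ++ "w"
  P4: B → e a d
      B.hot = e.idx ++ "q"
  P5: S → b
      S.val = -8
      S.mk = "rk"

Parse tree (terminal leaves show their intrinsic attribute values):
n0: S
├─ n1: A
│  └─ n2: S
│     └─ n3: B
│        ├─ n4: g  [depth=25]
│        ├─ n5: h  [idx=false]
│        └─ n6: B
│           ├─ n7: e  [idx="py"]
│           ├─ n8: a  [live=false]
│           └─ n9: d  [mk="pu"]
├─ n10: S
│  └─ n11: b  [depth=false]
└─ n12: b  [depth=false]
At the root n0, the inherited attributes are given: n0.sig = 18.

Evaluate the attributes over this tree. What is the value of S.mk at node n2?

1. n0.sig = 18  [given at root]
2. n1.key = -6  [-6]
3. n1.live = 23  [23]
4. n1.fin = false  [S₀.sig > 18]
5. n2.sig = 10  [A.live - 13]
6. n3.off = false  [S.sig > 10]
7. n3.key = false  [false]
8. n4.depth = 25  [terminal]
9. n5.idx = false  [terminal]
10. n6.off = true  [g.depth > 24]
11. n6.key = true  [g.depth > 24]
12. n7.idx = "py"  [terminal]
13. n8.live = false  [terminal]
14. n9.mk = "pu"  [terminal]
15. n6.hot = "pyq"  [e.idx ++ "q"]
16. n3.hot = "pyqw"  [B₁.hot ++ "w"]
17. n2.val = 14  [S.sig + 4]
18. n2.mk = "pyqwq"  [B.hot ++ "q"]
19. n1.tag = 3  [A.key * 3 + 21]
20. n10.sig = 28  [S₀.sig + 10]
21. n11.depth = false  [terminal]
22. n10.val = -8  [-8]
23. n10.mk = "rk"  ["rk"]
24. n12.depth = false  [terminal]
25. n0.val = 0  [S₀.sig - 18]
26. n0.mk = "w"  [if b.depth then S₁.mk else "w"]

"pyqwq"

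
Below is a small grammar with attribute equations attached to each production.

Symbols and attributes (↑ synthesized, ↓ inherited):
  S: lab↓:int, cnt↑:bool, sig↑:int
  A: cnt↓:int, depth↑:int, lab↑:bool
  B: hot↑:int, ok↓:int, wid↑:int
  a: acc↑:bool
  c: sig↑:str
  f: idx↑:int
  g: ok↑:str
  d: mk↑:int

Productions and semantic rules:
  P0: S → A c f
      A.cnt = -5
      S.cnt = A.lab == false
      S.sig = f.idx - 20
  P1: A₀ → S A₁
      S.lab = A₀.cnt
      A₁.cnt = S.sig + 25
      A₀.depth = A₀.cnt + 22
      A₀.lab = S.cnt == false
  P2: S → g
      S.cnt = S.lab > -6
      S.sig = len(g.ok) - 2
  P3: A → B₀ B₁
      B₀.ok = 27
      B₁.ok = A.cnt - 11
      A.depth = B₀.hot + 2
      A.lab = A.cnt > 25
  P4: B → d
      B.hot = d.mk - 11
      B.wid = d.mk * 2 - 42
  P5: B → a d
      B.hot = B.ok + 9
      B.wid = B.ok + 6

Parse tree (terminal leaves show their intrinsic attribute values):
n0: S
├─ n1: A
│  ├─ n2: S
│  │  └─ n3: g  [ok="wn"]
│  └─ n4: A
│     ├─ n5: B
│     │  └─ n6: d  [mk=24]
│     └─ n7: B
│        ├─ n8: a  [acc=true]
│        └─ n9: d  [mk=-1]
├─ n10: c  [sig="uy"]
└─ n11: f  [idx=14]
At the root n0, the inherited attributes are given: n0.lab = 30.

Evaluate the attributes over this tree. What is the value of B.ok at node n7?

1. n0.lab = 30  [given at root]
2. n1.cnt = -5  [-5]
3. n2.lab = -5  [A₀.cnt]
4. n3.ok = "wn"  [terminal]
5. n2.cnt = true  [S.lab > -6]
6. n2.sig = 0  [len(g.ok) - 2]
7. n4.cnt = 25  [S.sig + 25]
8. n5.ok = 27  [27]
9. n6.mk = 24  [terminal]
10. n5.hot = 13  [d.mk - 11]
11. n5.wid = 6  [d.mk * 2 - 42]
12. n7.ok = 14  [A.cnt - 11]
13. n8.acc = true  [terminal]
14. n9.mk = -1  [terminal]
15. n7.hot = 23  [B.ok + 9]
16. n7.wid = 20  [B.ok + 6]
17. n4.depth = 15  [B₀.hot + 2]
18. n4.lab = false  [A.cnt > 25]
19. n1.depth = 17  [A₀.cnt + 22]
20. n1.lab = false  [S.cnt == false]
21. n10.sig = "uy"  [terminal]
22. n11.idx = 14  [terminal]
23. n0.cnt = true  [A.lab == false]
24. n0.sig = -6  [f.idx - 20]

14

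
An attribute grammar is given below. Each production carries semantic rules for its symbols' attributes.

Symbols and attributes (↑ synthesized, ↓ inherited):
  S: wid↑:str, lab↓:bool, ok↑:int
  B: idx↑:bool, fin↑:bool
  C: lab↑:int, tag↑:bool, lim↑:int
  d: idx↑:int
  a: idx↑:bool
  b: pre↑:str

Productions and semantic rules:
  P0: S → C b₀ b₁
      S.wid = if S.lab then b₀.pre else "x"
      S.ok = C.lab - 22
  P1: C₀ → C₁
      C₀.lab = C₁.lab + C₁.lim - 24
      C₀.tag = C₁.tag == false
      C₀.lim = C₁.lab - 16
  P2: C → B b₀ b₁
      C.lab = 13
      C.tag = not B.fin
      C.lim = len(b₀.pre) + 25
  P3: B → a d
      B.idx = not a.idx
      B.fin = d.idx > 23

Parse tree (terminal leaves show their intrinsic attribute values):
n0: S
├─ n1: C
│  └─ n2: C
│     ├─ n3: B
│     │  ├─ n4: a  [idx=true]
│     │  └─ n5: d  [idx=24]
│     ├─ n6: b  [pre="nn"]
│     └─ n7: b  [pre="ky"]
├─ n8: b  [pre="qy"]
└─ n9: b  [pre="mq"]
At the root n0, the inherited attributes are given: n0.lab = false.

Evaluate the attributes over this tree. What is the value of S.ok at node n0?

1. n0.lab = false  [given at root]
2. n4.idx = true  [terminal]
3. n5.idx = 24  [terminal]
4. n3.idx = false  [not a.idx]
5. n3.fin = true  [d.idx > 23]
6. n6.pre = "nn"  [terminal]
7. n7.pre = "ky"  [terminal]
8. n2.lab = 13  [13]
9. n2.tag = false  [not B.fin]
10. n2.lim = 27  [len(b₀.pre) + 25]
11. n1.lab = 16  [C₁.lab + C₁.lim - 24]
12. n1.tag = true  [C₁.tag == false]
13. n1.lim = -3  [C₁.lab - 16]
14. n8.pre = "qy"  [terminal]
15. n9.pre = "mq"  [terminal]
16. n0.wid = "x"  [if S.lab then b₀.pre else "x"]
17. n0.ok = -6  [C.lab - 22]

-6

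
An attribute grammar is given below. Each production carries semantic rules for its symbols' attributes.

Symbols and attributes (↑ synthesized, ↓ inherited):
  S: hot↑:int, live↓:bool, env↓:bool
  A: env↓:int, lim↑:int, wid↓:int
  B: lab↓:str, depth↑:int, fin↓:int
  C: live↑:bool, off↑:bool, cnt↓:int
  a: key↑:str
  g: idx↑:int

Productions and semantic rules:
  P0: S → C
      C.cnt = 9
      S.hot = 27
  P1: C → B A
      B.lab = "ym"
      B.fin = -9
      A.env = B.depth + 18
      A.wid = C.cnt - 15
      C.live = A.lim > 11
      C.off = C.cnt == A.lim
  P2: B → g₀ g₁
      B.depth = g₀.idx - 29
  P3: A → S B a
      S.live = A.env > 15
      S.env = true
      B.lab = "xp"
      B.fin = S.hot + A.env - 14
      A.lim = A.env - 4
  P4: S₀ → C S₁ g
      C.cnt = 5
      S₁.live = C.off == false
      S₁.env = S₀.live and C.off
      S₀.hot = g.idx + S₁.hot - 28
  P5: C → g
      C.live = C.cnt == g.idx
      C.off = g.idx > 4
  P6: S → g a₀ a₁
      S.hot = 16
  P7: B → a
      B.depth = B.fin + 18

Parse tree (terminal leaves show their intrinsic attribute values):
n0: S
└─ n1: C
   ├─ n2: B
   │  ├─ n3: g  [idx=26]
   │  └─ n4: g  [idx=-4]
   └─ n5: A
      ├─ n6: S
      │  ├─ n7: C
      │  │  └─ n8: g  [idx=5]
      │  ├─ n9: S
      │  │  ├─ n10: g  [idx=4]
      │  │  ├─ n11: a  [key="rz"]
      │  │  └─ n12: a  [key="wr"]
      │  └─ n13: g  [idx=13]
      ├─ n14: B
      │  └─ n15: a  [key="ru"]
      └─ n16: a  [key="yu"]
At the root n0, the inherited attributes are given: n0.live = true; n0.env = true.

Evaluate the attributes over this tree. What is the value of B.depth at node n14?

1. n0.live = true  [given at root]
2. n0.env = true  [given at root]
3. n1.cnt = 9  [9]
4. n2.lab = "ym"  ["ym"]
5. n2.fin = -9  [-9]
6. n3.idx = 26  [terminal]
7. n4.idx = -4  [terminal]
8. n2.depth = -3  [g₀.idx - 29]
9. n5.env = 15  [B.depth + 18]
10. n5.wid = -6  [C.cnt - 15]
11. n6.live = false  [A.env > 15]
12. n6.env = true  [true]
13. n7.cnt = 5  [5]
14. n8.idx = 5  [terminal]
15. n7.live = true  [C.cnt == g.idx]
16. n7.off = true  [g.idx > 4]
17. n9.live = false  [C.off == false]
18. n9.env = false  [S₀.live and C.off]
19. n10.idx = 4  [terminal]
20. n11.key = "rz"  [terminal]
21. n12.key = "wr"  [terminal]
22. n9.hot = 16  [16]
23. n13.idx = 13  [terminal]
24. n6.hot = 1  [g.idx + S₁.hot - 28]
25. n14.lab = "xp"  ["xp"]
26. n14.fin = 2  [S.hot + A.env - 14]
27. n15.key = "ru"  [terminal]
28. n14.depth = 20  [B.fin + 18]
29. n16.key = "yu"  [terminal]
30. n5.lim = 11  [A.env - 4]
31. n1.live = false  [A.lim > 11]
32. n1.off = false  [C.cnt == A.lim]
33. n0.hot = 27  [27]

20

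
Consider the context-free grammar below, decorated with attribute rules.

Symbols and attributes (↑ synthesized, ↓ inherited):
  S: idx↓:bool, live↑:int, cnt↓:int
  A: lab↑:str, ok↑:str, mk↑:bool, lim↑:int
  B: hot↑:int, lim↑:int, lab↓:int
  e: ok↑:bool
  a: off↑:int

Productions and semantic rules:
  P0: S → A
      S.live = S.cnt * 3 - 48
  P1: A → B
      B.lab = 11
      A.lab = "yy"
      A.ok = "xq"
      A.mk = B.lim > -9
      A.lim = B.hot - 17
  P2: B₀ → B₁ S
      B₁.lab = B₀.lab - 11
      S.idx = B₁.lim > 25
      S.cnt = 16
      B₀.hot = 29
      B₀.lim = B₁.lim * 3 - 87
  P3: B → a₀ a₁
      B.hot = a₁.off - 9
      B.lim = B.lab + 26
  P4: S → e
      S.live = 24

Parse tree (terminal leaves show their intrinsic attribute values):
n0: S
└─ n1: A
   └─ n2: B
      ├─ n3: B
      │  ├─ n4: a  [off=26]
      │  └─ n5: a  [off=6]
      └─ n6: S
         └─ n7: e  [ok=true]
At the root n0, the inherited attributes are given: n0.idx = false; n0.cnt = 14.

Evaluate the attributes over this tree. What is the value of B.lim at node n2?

-9

1. n0.idx = false  [given at root]
2. n0.cnt = 14  [given at root]
3. n2.lab = 11  [11]
4. n3.lab = 0  [B₀.lab - 11]
5. n4.off = 26  [terminal]
6. n5.off = 6  [terminal]
7. n3.hot = -3  [a₁.off - 9]
8. n3.lim = 26  [B.lab + 26]
9. n6.idx = true  [B₁.lim > 25]
10. n6.cnt = 16  [16]
11. n7.ok = true  [terminal]
12. n6.live = 24  [24]
13. n2.hot = 29  [29]
14. n2.lim = -9  [B₁.lim * 3 - 87]
15. n1.lab = "yy"  ["yy"]
16. n1.ok = "xq"  ["xq"]
17. n1.mk = false  [B.lim > -9]
18. n1.lim = 12  [B.hot - 17]
19. n0.live = -6  [S.cnt * 3 - 48]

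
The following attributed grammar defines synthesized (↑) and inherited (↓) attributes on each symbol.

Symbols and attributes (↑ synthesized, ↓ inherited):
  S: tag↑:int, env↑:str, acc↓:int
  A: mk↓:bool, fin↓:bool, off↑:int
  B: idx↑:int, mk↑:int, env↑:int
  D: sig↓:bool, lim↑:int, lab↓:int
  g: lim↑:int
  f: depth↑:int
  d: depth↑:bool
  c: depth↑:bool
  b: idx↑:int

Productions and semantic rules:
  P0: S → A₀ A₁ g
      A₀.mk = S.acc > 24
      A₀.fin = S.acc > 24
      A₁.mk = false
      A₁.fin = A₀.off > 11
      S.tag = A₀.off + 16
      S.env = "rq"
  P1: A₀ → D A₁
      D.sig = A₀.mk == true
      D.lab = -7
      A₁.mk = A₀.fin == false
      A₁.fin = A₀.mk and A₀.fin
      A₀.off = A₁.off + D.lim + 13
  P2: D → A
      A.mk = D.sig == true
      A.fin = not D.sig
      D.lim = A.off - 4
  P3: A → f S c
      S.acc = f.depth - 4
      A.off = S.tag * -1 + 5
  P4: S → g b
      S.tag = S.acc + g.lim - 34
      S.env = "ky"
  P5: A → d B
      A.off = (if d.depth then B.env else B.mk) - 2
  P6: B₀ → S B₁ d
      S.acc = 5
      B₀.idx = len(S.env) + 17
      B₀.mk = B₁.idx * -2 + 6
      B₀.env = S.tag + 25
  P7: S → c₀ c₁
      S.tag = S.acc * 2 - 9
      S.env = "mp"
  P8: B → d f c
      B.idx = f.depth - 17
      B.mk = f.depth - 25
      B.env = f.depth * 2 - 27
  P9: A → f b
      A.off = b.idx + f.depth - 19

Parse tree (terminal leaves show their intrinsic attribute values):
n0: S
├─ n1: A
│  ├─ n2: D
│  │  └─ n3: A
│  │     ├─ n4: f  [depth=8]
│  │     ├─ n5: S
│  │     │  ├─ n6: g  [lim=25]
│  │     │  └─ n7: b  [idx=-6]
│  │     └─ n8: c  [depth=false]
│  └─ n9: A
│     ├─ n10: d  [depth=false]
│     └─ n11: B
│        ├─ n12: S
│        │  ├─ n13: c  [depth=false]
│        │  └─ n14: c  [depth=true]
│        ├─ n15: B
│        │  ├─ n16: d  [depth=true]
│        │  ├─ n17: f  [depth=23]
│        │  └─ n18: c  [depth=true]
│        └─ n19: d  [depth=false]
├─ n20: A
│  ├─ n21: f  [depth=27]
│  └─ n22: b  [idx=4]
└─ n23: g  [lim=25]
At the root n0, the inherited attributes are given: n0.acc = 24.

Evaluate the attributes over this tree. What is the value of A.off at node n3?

10

1. n0.acc = 24  [given at root]
2. n1.mk = false  [S.acc > 24]
3. n1.fin = false  [S.acc > 24]
4. n2.sig = false  [A₀.mk == true]
5. n2.lab = -7  [-7]
6. n3.mk = false  [D.sig == true]
7. n3.fin = true  [not D.sig]
8. n4.depth = 8  [terminal]
9. n5.acc = 4  [f.depth - 4]
10. n6.lim = 25  [terminal]
11. n7.idx = -6  [terminal]
12. n5.tag = -5  [S.acc + g.lim - 34]
13. n5.env = "ky"  ["ky"]
14. n8.depth = false  [terminal]
15. n3.off = 10  [S.tag * -1 + 5]
16. n2.lim = 6  [A.off - 4]
17. n9.mk = true  [A₀.fin == false]
18. n9.fin = false  [A₀.mk and A₀.fin]
19. n10.depth = false  [terminal]
20. n12.acc = 5  [5]
21. n13.depth = false  [terminal]
22. n14.depth = true  [terminal]
23. n12.tag = 1  [S.acc * 2 - 9]
24. n12.env = "mp"  ["mp"]
25. n16.depth = true  [terminal]
26. n17.depth = 23  [terminal]
27. n18.depth = true  [terminal]
28. n15.idx = 6  [f.depth - 17]
29. n15.mk = -2  [f.depth - 25]
30. n15.env = 19  [f.depth * 2 - 27]
31. n19.depth = false  [terminal]
32. n11.idx = 19  [len(S.env) + 17]
33. n11.mk = -6  [B₁.idx * -2 + 6]
34. n11.env = 26  [S.tag + 25]
35. n9.off = -8  [(if d.depth then B.env else B.mk) - 2]
36. n1.off = 11  [A₁.off + D.lim + 13]
37. n20.mk = false  [false]
38. n20.fin = false  [A₀.off > 11]
39. n21.depth = 27  [terminal]
40. n22.idx = 4  [terminal]
41. n20.off = 12  [b.idx + f.depth - 19]
42. n23.lim = 25  [terminal]
43. n0.tag = 27  [A₀.off + 16]
44. n0.env = "rq"  ["rq"]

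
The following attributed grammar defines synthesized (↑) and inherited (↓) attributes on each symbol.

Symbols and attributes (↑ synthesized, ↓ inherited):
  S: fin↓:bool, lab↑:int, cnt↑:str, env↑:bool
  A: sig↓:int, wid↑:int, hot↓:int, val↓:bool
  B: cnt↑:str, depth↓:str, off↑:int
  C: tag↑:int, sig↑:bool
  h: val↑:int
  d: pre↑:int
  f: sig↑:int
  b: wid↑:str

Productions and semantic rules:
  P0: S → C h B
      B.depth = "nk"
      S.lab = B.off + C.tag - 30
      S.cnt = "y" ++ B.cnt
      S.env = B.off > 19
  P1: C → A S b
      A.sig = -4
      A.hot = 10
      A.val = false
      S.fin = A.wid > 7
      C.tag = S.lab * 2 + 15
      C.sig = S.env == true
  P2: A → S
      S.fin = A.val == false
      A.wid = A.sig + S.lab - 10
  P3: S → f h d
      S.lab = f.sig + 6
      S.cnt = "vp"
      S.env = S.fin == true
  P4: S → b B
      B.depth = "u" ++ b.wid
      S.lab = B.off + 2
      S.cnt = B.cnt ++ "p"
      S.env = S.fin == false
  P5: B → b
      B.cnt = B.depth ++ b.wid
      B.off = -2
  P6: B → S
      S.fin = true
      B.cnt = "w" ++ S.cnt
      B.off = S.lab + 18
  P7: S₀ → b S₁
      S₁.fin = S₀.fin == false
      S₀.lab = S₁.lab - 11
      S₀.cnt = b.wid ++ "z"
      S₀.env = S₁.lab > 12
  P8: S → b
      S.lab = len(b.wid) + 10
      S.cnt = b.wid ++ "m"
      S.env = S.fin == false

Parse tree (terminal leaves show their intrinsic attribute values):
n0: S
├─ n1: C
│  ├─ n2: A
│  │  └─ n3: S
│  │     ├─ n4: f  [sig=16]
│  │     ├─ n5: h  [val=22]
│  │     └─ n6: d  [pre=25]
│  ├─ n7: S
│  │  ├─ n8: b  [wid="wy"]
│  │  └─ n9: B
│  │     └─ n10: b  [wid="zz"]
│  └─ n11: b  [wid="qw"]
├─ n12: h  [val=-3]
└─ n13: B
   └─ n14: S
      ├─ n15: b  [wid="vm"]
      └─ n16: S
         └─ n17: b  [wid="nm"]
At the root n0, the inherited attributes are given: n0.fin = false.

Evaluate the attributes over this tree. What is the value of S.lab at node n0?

4

1. n0.fin = false  [given at root]
2. n2.sig = -4  [-4]
3. n2.hot = 10  [10]
4. n2.val = false  [false]
5. n3.fin = true  [A.val == false]
6. n4.sig = 16  [terminal]
7. n5.val = 22  [terminal]
8. n6.pre = 25  [terminal]
9. n3.lab = 22  [f.sig + 6]
10. n3.cnt = "vp"  ["vp"]
11. n3.env = true  [S.fin == true]
12. n2.wid = 8  [A.sig + S.lab - 10]
13. n7.fin = true  [A.wid > 7]
14. n8.wid = "wy"  [terminal]
15. n9.depth = "uwy"  ["u" ++ b.wid]
16. n10.wid = "zz"  [terminal]
17. n9.cnt = "uwyzz"  [B.depth ++ b.wid]
18. n9.off = -2  [-2]
19. n7.lab = 0  [B.off + 2]
20. n7.cnt = "uwyzzp"  [B.cnt ++ "p"]
21. n7.env = false  [S.fin == false]
22. n11.wid = "qw"  [terminal]
23. n1.tag = 15  [S.lab * 2 + 15]
24. n1.sig = false  [S.env == true]
25. n12.val = -3  [terminal]
26. n13.depth = "nk"  ["nk"]
27. n14.fin = true  [true]
28. n15.wid = "vm"  [terminal]
29. n16.fin = false  [S₀.fin == false]
30. n17.wid = "nm"  [terminal]
31. n16.lab = 12  [len(b.wid) + 10]
32. n16.cnt = "nmm"  [b.wid ++ "m"]
33. n16.env = true  [S.fin == false]
34. n14.lab = 1  [S₁.lab - 11]
35. n14.cnt = "vmz"  [b.wid ++ "z"]
36. n14.env = false  [S₁.lab > 12]
37. n13.cnt = "wvmz"  ["w" ++ S.cnt]
38. n13.off = 19  [S.lab + 18]
39. n0.lab = 4  [B.off + C.tag - 30]
40. n0.cnt = "ywvmz"  ["y" ++ B.cnt]
41. n0.env = false  [B.off > 19]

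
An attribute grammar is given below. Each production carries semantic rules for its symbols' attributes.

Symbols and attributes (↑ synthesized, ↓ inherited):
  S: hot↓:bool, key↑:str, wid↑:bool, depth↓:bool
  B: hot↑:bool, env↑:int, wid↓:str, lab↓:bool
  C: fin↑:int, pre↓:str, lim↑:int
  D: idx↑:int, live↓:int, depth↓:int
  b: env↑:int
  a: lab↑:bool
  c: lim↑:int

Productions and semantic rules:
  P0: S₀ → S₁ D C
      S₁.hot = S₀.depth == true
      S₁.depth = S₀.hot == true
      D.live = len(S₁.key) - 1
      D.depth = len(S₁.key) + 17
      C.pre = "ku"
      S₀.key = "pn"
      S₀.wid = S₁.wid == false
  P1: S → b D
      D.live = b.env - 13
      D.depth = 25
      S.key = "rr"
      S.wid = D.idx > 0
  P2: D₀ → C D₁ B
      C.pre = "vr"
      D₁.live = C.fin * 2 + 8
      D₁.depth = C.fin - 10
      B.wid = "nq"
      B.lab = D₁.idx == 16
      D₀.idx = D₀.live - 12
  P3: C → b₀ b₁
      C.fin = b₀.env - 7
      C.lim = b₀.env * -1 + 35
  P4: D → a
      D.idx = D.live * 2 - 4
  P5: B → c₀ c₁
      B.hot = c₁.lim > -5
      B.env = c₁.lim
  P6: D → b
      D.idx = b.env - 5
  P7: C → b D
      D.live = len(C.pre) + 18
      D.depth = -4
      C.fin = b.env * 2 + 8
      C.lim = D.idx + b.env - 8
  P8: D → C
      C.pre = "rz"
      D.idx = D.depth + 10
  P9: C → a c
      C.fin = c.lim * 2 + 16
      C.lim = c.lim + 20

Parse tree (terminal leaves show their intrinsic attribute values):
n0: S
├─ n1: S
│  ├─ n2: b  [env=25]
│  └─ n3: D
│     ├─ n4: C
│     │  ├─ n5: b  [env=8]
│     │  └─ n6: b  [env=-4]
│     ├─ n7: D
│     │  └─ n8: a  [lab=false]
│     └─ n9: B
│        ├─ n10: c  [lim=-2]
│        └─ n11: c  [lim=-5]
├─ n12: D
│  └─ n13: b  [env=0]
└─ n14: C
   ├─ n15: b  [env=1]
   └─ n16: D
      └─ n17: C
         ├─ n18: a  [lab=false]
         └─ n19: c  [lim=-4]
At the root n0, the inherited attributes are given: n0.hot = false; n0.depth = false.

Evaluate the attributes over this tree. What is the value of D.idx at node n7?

1. n0.hot = false  [given at root]
2. n0.depth = false  [given at root]
3. n1.hot = false  [S₀.depth == true]
4. n1.depth = false  [S₀.hot == true]
5. n2.env = 25  [terminal]
6. n3.live = 12  [b.env - 13]
7. n3.depth = 25  [25]
8. n4.pre = "vr"  ["vr"]
9. n5.env = 8  [terminal]
10. n6.env = -4  [terminal]
11. n4.fin = 1  [b₀.env - 7]
12. n4.lim = 27  [b₀.env * -1 + 35]
13. n7.live = 10  [C.fin * 2 + 8]
14. n7.depth = -9  [C.fin - 10]
15. n8.lab = false  [terminal]
16. n7.idx = 16  [D.live * 2 - 4]
17. n9.wid = "nq"  ["nq"]
18. n9.lab = true  [D₁.idx == 16]
19. n10.lim = -2  [terminal]
20. n11.lim = -5  [terminal]
21. n9.hot = false  [c₁.lim > -5]
22. n9.env = -5  [c₁.lim]
23. n3.idx = 0  [D₀.live - 12]
24. n1.key = "rr"  ["rr"]
25. n1.wid = false  [D.idx > 0]
26. n12.live = 1  [len(S₁.key) - 1]
27. n12.depth = 19  [len(S₁.key) + 17]
28. n13.env = 0  [terminal]
29. n12.idx = -5  [b.env - 5]
30. n14.pre = "ku"  ["ku"]
31. n15.env = 1  [terminal]
32. n16.live = 20  [len(C.pre) + 18]
33. n16.depth = -4  [-4]
34. n17.pre = "rz"  ["rz"]
35. n18.lab = false  [terminal]
36. n19.lim = -4  [terminal]
37. n17.fin = 8  [c.lim * 2 + 16]
38. n17.lim = 16  [c.lim + 20]
39. n16.idx = 6  [D.depth + 10]
40. n14.fin = 10  [b.env * 2 + 8]
41. n14.lim = -1  [D.idx + b.env - 8]
42. n0.key = "pn"  ["pn"]
43. n0.wid = true  [S₁.wid == false]

16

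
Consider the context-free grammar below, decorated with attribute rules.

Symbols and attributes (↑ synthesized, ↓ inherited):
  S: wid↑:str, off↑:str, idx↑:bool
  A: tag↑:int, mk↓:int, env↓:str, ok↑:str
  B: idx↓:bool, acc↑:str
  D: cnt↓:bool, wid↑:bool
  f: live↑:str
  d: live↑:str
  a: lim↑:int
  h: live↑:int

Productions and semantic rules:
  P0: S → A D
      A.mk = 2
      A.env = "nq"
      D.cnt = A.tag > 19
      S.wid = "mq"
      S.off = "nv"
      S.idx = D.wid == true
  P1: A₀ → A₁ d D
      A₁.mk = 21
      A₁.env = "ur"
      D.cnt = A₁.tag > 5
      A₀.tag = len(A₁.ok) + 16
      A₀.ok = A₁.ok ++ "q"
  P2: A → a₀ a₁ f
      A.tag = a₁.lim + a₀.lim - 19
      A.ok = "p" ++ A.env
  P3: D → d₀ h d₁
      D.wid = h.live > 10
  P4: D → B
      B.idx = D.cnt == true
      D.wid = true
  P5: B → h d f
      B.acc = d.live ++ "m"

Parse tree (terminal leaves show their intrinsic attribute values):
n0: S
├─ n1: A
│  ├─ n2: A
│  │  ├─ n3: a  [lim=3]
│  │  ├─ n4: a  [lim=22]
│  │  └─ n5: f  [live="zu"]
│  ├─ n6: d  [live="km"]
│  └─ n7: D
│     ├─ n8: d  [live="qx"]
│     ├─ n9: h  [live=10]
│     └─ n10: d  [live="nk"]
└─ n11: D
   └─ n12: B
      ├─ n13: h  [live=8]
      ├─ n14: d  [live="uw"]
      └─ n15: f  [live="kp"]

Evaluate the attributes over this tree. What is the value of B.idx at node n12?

false

1. n1.mk = 2  [2]
2. n1.env = "nq"  ["nq"]
3. n2.mk = 21  [21]
4. n2.env = "ur"  ["ur"]
5. n3.lim = 3  [terminal]
6. n4.lim = 22  [terminal]
7. n5.live = "zu"  [terminal]
8. n2.tag = 6  [a₁.lim + a₀.lim - 19]
9. n2.ok = "pur"  ["p" ++ A.env]
10. n6.live = "km"  [terminal]
11. n7.cnt = true  [A₁.tag > 5]
12. n8.live = "qx"  [terminal]
13. n9.live = 10  [terminal]
14. n10.live = "nk"  [terminal]
15. n7.wid = false  [h.live > 10]
16. n1.tag = 19  [len(A₁.ok) + 16]
17. n1.ok = "purq"  [A₁.ok ++ "q"]
18. n11.cnt = false  [A.tag > 19]
19. n12.idx = false  [D.cnt == true]
20. n13.live = 8  [terminal]
21. n14.live = "uw"  [terminal]
22. n15.live = "kp"  [terminal]
23. n12.acc = "uwm"  [d.live ++ "m"]
24. n11.wid = true  [true]
25. n0.wid = "mq"  ["mq"]
26. n0.off = "nv"  ["nv"]
27. n0.idx = true  [D.wid == true]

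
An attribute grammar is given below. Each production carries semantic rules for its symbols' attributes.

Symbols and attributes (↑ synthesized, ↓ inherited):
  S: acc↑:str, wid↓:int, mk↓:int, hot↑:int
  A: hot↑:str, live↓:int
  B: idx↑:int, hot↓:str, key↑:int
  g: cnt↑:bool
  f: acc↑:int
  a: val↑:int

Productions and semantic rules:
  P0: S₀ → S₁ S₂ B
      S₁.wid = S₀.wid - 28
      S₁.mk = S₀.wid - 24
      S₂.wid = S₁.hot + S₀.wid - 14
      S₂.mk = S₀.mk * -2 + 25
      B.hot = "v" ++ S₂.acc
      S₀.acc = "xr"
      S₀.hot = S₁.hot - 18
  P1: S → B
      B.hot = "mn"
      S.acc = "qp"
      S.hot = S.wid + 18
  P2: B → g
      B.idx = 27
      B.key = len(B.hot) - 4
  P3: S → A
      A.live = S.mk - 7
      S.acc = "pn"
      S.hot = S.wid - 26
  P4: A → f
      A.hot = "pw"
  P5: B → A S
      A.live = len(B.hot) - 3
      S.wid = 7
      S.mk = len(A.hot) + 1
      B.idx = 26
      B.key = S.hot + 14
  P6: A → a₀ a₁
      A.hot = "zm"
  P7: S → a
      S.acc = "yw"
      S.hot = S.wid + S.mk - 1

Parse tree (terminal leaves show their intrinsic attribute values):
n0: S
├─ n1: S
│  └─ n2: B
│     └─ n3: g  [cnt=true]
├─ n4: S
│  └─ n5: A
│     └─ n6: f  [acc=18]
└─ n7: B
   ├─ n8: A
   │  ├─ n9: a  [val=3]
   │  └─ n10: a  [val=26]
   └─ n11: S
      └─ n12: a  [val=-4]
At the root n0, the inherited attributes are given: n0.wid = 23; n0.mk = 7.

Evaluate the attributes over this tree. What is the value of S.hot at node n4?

1. n0.wid = 23  [given at root]
2. n0.mk = 7  [given at root]
3. n1.wid = -5  [S₀.wid - 28]
4. n1.mk = -1  [S₀.wid - 24]
5. n2.hot = "mn"  ["mn"]
6. n3.cnt = true  [terminal]
7. n2.idx = 27  [27]
8. n2.key = -2  [len(B.hot) - 4]
9. n1.acc = "qp"  ["qp"]
10. n1.hot = 13  [S.wid + 18]
11. n4.wid = 22  [S₁.hot + S₀.wid - 14]
12. n4.mk = 11  [S₀.mk * -2 + 25]
13. n5.live = 4  [S.mk - 7]
14. n6.acc = 18  [terminal]
15. n5.hot = "pw"  ["pw"]
16. n4.acc = "pn"  ["pn"]
17. n4.hot = -4  [S.wid - 26]
18. n7.hot = "vpn"  ["v" ++ S₂.acc]
19. n8.live = 0  [len(B.hot) - 3]
20. n9.val = 3  [terminal]
21. n10.val = 26  [terminal]
22. n8.hot = "zm"  ["zm"]
23. n11.wid = 7  [7]
24. n11.mk = 3  [len(A.hot) + 1]
25. n12.val = -4  [terminal]
26. n11.acc = "yw"  ["yw"]
27. n11.hot = 9  [S.wid + S.mk - 1]
28. n7.idx = 26  [26]
29. n7.key = 23  [S.hot + 14]
30. n0.acc = "xr"  ["xr"]
31. n0.hot = -5  [S₁.hot - 18]

-4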